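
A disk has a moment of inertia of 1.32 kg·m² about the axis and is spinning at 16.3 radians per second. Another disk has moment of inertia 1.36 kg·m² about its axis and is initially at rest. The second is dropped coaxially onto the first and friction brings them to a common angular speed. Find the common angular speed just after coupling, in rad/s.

The coupling torques are internal; angular momentum about the shared axis is conserved.
Taking A's sense as positive: L = (1.320)(16.3) = 21.52 kg·m²·rad/s.
Combined I = 1.320 + 1.360 = 2.680 kg·m².
ω_f = L / I = 21.52 / 2.680 = 8.028 rad/s.

|ω_f| ≈ 8.03 rad/s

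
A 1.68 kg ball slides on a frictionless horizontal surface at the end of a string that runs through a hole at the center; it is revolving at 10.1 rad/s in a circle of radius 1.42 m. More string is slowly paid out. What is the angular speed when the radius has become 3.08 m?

ω₂ ≈ 2.15 rad/s

No torque about the axis ⇒ m r₁² ω₁ = m r₂² ω₂.
ω₂ = ω₁ (r₁/r₂)² = (10.1)(1.42/3.08)² = 2.147 rad/s.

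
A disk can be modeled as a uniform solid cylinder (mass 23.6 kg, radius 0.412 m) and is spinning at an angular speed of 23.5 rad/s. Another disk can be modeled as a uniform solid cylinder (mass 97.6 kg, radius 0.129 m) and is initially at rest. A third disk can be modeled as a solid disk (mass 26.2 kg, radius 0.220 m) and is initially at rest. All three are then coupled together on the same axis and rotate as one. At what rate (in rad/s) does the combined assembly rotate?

|ω_f| ≈ 13.6 rad/s

The coupling torques are internal; angular momentum about the shared axis is conserved.
Moments of inertia: I_A = ½(23.6)(0.412)² = 2.003 kg·m²; I_B = ½(97.6)(0.129)² = 0.8121 kg·m²; I_C = ½(26.2)(0.220)² = 0.6340 kg·m².
Taking A's sense as positive: L = (2.003)(23.5) = 47.07 kg·m²·rad/s.
Combined I = 2.003 + 0.8121 + 0.6340 = 3.449 kg·m².
ω_f = L / I = 47.07 / 3.449 = 13.65 rad/s.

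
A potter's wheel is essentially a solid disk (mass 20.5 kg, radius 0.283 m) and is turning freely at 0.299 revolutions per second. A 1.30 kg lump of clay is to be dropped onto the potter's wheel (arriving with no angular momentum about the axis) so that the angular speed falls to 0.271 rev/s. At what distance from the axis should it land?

The added mass arrives with no angular momentum about the axis, and any external torque about the axis is negligible, so the system's angular momentum is conserved.
I_p = ½(20.5)(0.283)² = 0.8209 kg·m².
I_p ω_i = (I_p + m r²) ω_f ⇒ m r² = I_p(ω_i/ω_f − 1) = 0.8209(0.299/0.271 − 1) = 0.08482 kg·m².
r = √(0.08482/1.30) = 0.2554 m.

r ≈ 0.255 m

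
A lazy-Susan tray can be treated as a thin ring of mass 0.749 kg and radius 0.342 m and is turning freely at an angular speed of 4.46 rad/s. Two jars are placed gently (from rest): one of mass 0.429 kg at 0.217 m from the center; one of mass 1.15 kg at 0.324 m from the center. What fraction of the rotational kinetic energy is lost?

No external torque acts about the center; L_before = L_after.
I_p = (0.749)(0.342)² = 0.08761 kg·m².
Added inertia Σmr² = (0.429)(0.217)² + (1.15)(0.324)² = 0.1409 kg·m²; I_f = 0.08761 + 0.1409 = 0.2285 kg·m².
ω_f = I_p ω_i / I_f = (0.08761)(4.46) / 0.2285 = 1.710 rad/s.
KE_i = ½(0.08761)(4.460 rad/s)² = 0.8713 J; KE_f = ½(0.2285)(1.710)² = 0.3340 J.
Fraction lost = 0.6167.

fraction ≈ 0.617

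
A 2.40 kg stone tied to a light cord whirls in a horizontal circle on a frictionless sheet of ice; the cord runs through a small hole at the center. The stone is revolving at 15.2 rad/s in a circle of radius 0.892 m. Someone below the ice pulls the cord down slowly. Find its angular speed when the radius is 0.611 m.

No torque about the axis ⇒ m r₁² ω₁ = m r₂² ω₂.
ω₂ = ω₁ (r₁/r₂)² = (15.2)(0.892/0.611)² = 32.40 rad/s.

ω₂ ≈ 32.4 rad/s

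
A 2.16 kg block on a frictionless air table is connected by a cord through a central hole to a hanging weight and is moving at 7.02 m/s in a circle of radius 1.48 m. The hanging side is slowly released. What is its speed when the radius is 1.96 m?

Central (radial) force ⇒ zero torque about the center ⇒ m v r is constant.
v₂ = v₁ r₁ / r₂ = (7.02)(1.48) / (1.96) = 5.301 m/s.

v₂ ≈ 5.30 m/s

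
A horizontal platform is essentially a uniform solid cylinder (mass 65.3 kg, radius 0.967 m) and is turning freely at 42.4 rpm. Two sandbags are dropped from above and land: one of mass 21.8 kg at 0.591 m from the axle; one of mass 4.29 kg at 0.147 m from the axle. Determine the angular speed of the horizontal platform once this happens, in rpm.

The added mass arrives with no angular momentum about the axle, and any external torque about the axle is negligible, so the system's angular momentum is conserved.
I_p = ½(65.3)(0.967)² = 30.53 kg·m².
Added inertia Σmr² = (21.8)(0.591)² + (4.29)(0.147)² = 7.707 kg·m²; I_f = 30.53 + 7.707 = 38.24 kg·m².
ω_f = I_p ω_i / I_f = (30.53)(42.4) / 38.24 = 33.85 rpm.

ω_f ≈ 33.9 rpm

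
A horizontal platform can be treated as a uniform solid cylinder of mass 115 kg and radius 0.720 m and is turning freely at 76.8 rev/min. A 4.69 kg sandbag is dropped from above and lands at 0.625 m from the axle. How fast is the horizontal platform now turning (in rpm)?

ω_f ≈ 72.4 rpm

No external torque acts about the axle; L_before = L_after.
I_p = ½(115)(0.720)² = 29.81 kg·m².
Added inertia Σmr² = (4.69)(0.625)² = 1.832 kg·m²; I_f = 29.81 + 1.832 = 31.64 kg·m².
ω_f = I_p ω_i / I_f = (29.81)(76.8) / 31.64 = 72.35 rpm.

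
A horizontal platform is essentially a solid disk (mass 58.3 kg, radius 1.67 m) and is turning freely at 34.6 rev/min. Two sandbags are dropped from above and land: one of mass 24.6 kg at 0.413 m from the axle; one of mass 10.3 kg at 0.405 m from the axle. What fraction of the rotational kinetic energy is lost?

No external torque acts about the axle; L_before = L_after.
I_p = ½(58.3)(1.67)² = 81.30 kg·m².
Added inertia Σmr² = (24.6)(0.413)² + (10.3)(0.405)² = 5.885 kg·m²; I_f = 81.30 + 5.885 = 87.18 kg·m².
ω_f = I_p ω_i / I_f = (81.30)(34.6) / 87.18 = 32.26 rpm.
KE_i = ½(81.30)(3.623 rad/s)² = 533.6 J; KE_f = ½(87.18)(3.379)² = 497.6 J.
Fraction lost = 0.06751.

fraction ≈ 0.0675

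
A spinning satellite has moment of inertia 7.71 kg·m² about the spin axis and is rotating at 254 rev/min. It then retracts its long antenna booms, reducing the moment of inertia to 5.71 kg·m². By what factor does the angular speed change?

Angular momentum about the spin axis is conserved since the torque about it is zero.
ω₂/ω₁ = I₁/I₂ = 7.710 / 5.710 = 1.350.

ω₂/ω₁ ≈ 1.35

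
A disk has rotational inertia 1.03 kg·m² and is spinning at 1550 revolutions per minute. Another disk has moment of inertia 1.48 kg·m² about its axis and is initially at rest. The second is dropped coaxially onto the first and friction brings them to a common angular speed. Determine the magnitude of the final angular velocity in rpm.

The coupling torques are internal; angular momentum about the shared axis is conserved.
Taking A's sense as positive: L = (1.030)(1550) = 1596 kg·m²·rpm.
Combined I = 1.030 + 1.480 = 2.510 kg·m².
ω_f = L / I = 1596 / 2.510 = 636.1 rpm.

|ω_f| ≈ 636 rpm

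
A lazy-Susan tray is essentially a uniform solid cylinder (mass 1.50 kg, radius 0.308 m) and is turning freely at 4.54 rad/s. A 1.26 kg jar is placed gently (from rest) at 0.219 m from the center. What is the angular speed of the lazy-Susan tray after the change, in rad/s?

ω_f ≈ 2.45 rad/s

No external torque acts about the center; L_before = L_after.
I_p = ½(1.50)(0.308)² = 0.07115 kg·m².
Added inertia Σmr² = (1.26)(0.219)² = 0.06043 kg·m²; I_f = 0.07115 + 0.06043 = 0.1316 kg·m².
ω_f = I_p ω_i / I_f = (0.07115)(4.54) / 0.1316 = 2.455 rad/s.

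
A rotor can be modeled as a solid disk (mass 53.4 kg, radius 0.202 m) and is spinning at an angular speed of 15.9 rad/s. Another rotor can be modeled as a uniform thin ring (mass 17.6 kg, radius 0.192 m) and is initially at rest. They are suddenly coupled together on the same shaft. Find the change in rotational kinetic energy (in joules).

ΔKE ≈ -51.4 J

No external torque acts about the common axis, so total angular momentum is conserved.
Moments of inertia: I_A = ½(53.4)(0.202)² = 1.089 kg·m²; I_B = (17.6)(0.192)² = 0.6488 kg·m².
Taking A's sense as positive: L = (1.089)(15.9) = 17.32 kg·m²·rad/s.
Combined I = 1.089 + 0.6488 = 1.738 kg·m².
ω_f = L / I = 17.32 / 1.738 = 9.965 rad/s.
KE_i = ½ΣIω² = 137.7 J; KE_f = ½(1.738)(9.965)² = 86.31 J.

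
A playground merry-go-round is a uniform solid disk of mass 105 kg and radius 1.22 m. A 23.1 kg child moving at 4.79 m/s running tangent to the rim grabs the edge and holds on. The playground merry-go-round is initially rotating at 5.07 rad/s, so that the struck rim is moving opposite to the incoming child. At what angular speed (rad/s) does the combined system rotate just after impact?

About the axle the impulsive forces during the collision are internal, so angular momentum about that axis is conserved.
I_p = ½(105)(1.22)² = 78.14 kg·m². Taking the sense of the child's angular momentum as positive, L_{child} = m v R = (23.1)(4.79)(1.22) = 135.0 kg·m²/s.
L_i = −I_p ω_p + m v R = −(78.14)(5.07) + 135.0 = -261.2 kg·m²/s.
After sticking, I_f = I_p + m R² = 78.14 + (23.1)(1.22)² = 112.5 kg·m².
ω_f = L_i / I_f = -261.2 / 112.5 = -2.321 rad/s.

|ω_f| ≈ 2.32 rad/s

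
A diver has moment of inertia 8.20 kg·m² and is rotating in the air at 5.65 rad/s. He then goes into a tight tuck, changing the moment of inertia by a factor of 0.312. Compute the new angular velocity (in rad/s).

No external torque acts about the spin axis, so angular momentum is conserved.
I₂ = 0.312 × 8.20 = 2.558 kg·m².
ω₂ = I₁ω₁ / I₂ = (8.200)(5.65 rad/s) / (2.558) = 18.11 rad/s.

ω₂ ≈ 18.1 rad/s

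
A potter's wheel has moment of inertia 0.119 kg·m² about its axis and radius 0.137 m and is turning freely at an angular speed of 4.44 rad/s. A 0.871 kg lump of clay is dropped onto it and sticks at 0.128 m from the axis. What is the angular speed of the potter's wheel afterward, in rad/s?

The added mass arrives with no angular momentum about the axis, and any external torque about the axis is negligible, so the system's angular momentum is conserved.
Added inertia Σmr² = (0.871)(0.128)² = 0.01427 kg·m²; I_f = 0.1190 + 0.01427 = 0.1333 kg·m².
ω_f = I_p ω_i / I_f = (0.1190)(4.44) / 0.1333 = 3.965 rad/s.

ω_f ≈ 3.96 rad/s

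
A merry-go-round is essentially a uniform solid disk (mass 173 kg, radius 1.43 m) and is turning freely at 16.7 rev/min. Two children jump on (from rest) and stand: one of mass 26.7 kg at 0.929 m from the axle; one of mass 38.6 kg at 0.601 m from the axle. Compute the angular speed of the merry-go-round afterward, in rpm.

ω_f ≈ 13.8 rpm

The added mass arrives with no angular momentum about the axle, and any external torque about the axle is negligible, so the system's angular momentum is conserved.
I_p = ½(173)(1.43)² = 176.9 kg·m².
Added inertia Σmr² = (26.7)(0.929)² + (38.6)(0.601)² = 36.99 kg·m²; I_f = 176.9 + 36.99 = 213.9 kg·m².
ω_f = I_p ω_i / I_f = (176.9)(16.7) / 213.9 = 13.81 rpm.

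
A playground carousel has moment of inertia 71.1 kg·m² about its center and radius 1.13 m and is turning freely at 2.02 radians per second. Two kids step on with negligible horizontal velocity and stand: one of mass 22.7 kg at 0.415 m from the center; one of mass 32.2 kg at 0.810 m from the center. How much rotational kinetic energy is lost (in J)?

energy lost ≈ 37.8 J

The added mass arrives with no angular momentum about the center, and any external torque about the center is negligible, so the system's angular momentum is conserved.
Added inertia Σmr² = (22.7)(0.415)² + (32.2)(0.810)² = 25.04 kg·m²; I_f = 71.10 + 25.04 = 96.14 kg·m².
ω_f = I_p ω_i / I_f = (71.10)(2.02) / 96.14 = 1.494 rad/s.
KE_i = ½(71.10)(2.020 rad/s)² = 145.1 J; KE_f = ½(96.14)(1.494)² = 107.3 J.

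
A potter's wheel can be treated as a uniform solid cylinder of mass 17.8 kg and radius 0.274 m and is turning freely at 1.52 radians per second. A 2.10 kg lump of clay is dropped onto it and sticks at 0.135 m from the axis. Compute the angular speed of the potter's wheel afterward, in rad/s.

The added mass arrives with no angular momentum about the axis, and any external torque about the axis is negligible, so the system's angular momentum is conserved.
I_p = ½(17.8)(0.274)² = 0.6682 kg·m².
Added inertia Σmr² = (2.10)(0.135)² = 0.03827 kg·m²; I_f = 0.6682 + 0.03827 = 0.7064 kg·m².
ω_f = I_p ω_i / I_f = (0.6682)(1.52) / 0.7064 = 1.438 rad/s.

ω_f ≈ 1.44 rad/s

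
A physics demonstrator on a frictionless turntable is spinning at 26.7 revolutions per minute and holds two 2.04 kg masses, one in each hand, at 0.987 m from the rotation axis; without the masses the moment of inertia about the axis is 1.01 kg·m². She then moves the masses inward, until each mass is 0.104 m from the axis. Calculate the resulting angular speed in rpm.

Angular momentum about the spin axis is conserved since the torque about it is zero.
I₁ = 1.01 + 2(2.04)(0.987)² = 4.985 kg·m²; I₂ = 1.01 + 2(2.04)(0.104)² = 1.054 kg·m².
ω₂ = I₁ω₁ / I₂ = (4.985)(26.7 rpm) / (1.054) = 126.3 rpm.

ω₂ ≈ 126 rpm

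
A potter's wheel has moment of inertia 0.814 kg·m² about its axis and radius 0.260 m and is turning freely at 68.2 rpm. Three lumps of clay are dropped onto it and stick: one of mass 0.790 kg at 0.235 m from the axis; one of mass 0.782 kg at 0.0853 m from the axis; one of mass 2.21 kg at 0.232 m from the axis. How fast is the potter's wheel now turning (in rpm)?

ω_f ≈ 56.5 rpm

The added mass arrives with no angular momentum about the axis, and any external torque about the axis is negligible, so the system's angular momentum is conserved.
Added inertia Σmr² = (0.790)(0.235)² + (0.782)(0.0853)² + (2.21)(0.232)² = 0.1683 kg·m²; I_f = 0.8140 + 0.1683 = 0.9823 kg·m².
ω_f = I_p ω_i / I_f = (0.8140)(68.2) / 0.9823 = 56.52 rpm.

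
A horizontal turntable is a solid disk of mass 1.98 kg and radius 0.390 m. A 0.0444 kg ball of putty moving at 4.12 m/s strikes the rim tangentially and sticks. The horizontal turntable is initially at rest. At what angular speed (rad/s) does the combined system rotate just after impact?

|ω_f| ≈ 0.453 rad/s

The axle reaction passes through the axle and exerts no torque about it; angular momentum about the axle is conserved through the impact.
I_p = ½(1.98)(0.390)² = 0.1506 kg·m². Taking the sense of the ball of putty's angular momentum as positive, L_{ball} = m v R = (0.0444)(4.12)(0.390) = 0.07134 kg·m²/s.
L_i = 0 + 0.07134 = 0.07134 kg·m²/s.
After sticking, I_f = I_p + m R² = 0.1506 + (0.0444)(0.390)² = 0.1573 kg·m².
ω_f = L_i / I_f = 0.07134 / 0.1573 = 0.4534 rad/s.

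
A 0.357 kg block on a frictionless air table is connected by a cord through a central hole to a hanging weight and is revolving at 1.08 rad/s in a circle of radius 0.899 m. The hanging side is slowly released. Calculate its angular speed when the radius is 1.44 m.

The constraining force is radial, so m r² ω about the center is conserved.
ω₂ = ω₁ (r₁/r₂)² = (1.08)(0.899/1.44)² = 0.4209 rad/s.

ω₂ ≈ 0.421 rad/s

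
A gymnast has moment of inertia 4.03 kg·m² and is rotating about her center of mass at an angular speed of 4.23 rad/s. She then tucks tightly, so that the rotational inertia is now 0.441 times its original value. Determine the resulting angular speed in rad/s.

ω₂ ≈ 9.59 rad/s

No external torque acts about the spin axis, so angular momentum is conserved.
I₂ = 0.441 × 4.03 = 1.777 kg·m².
ω₂ = I₁ω₁ / I₂ = (4.030)(4.23 rad/s) / (1.777) = 9.592 rad/s.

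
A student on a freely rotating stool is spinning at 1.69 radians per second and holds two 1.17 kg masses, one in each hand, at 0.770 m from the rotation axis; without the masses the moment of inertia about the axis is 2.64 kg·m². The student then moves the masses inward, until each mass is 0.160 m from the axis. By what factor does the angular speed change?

ω₂/ω₁ ≈ 1.49

No external torque acts about the spin axis, so angular momentum is conserved.
I₁ = 2.64 + 2(1.17)(0.770)² = 4.027 kg·m²; I₂ = 2.64 + 2(1.17)(0.160)² = 2.700 kg·m².
ω₂/ω₁ = I₁/I₂ = 4.027 / 2.700 = 1.492.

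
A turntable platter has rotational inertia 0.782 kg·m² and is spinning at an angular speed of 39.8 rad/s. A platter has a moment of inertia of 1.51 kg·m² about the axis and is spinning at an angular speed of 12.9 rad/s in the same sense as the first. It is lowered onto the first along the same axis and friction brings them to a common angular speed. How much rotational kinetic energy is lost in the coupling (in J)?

ΔKE lost ≈ 186 J

No external torque acts about the common axis, so total angular momentum is conserved.
Taking A's sense as positive: L = (0.7820)(39.8) + (1.510)(12.9) = 50.60 kg·m²·rad/s.
Combined I = 0.7820 + 1.510 = 2.292 kg·m².
ω_f = L / I = 50.60 / 2.292 = 22.08 rad/s.
KE_i = ½ΣIω² = 745.0 J; KE_f = ½(2.292)(22.08)² = 558.6 J.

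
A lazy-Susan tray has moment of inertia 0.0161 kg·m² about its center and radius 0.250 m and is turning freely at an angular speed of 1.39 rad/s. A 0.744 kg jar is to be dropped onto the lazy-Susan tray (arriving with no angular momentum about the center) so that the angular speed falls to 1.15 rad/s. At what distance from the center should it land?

The added mass arrives with no angular momentum about the center, and any external torque about the center is negligible, so the system's angular momentum is conserved.
I_p ω_i = (I_p + m r²) ω_f ⇒ m r² = I_p(ω_i/ω_f − 1) = 0.01610(1.39/1.15 − 1) = 0.003360 kg·m².
r = √(0.003360/0.744) = 0.06720 m.

r ≈ 0.0672 m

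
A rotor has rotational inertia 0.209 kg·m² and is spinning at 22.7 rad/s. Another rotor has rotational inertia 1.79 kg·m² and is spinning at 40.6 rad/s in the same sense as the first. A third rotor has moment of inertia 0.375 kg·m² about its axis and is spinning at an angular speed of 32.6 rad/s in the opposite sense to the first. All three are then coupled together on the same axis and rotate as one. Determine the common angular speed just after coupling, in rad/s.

|ω_f| ≈ 27.5 rad/s

The coupling torques are internal; angular momentum about the shared axis is conserved.
Taking A's sense as positive: L = (0.2090)(22.7) + (1.790)(40.6) − (0.3750)(32.6) = 65.19 kg·m²·rad/s.
Combined I = 0.2090 + 1.790 + 0.3750 = 2.374 kg·m².
ω_f = L / I = 65.19 / 2.374 = 27.46 rad/s.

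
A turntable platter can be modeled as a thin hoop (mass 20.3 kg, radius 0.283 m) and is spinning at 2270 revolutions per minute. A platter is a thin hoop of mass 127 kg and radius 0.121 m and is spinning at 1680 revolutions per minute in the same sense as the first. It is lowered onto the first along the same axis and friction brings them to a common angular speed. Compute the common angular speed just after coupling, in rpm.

The coupling torques are internal; angular momentum about the shared axis is conserved.
Moments of inertia: I_A = (20.3)(0.283)² = 1.626 kg·m²; I_B = (127)(0.121)² = 1.859 kg·m².
Taking A's sense as positive: L = (1.626)(2270) + (1.859)(1680) = 6814 kg·m²·rpm.
Combined I = 1.626 + 1.859 = 3.485 kg·m².
ω_f = L / I = 6814 / 3.485 = 1955 rpm.

|ω_f| ≈ 1960 rpm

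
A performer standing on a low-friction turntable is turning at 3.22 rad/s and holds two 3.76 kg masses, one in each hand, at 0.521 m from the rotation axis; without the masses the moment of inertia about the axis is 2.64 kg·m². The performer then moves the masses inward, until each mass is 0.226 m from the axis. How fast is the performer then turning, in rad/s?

Angular momentum about the spin axis is conserved since the torque about it is zero.
I₁ = 2.64 + 2(3.76)(0.521)² = 4.681 kg·m²; I₂ = 2.64 + 2(3.76)(0.226)² = 3.024 kg·m².
ω₂ = I₁ω₁ / I₂ = (4.681)(3.22 rad/s) / (3.024) = 4.984 rad/s.

ω₂ ≈ 4.98 rad/s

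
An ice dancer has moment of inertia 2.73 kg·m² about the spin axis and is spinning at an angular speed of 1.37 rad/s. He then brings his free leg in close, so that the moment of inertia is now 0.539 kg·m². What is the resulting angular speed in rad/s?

Angular momentum about the spin axis is conserved since the torque about it is zero.
ω₂ = I₁ω₁ / I₂ = (2.730)(1.37 rad/s) / (0.5390) = 6.939 rad/s.

ω₂ ≈ 6.94 rad/s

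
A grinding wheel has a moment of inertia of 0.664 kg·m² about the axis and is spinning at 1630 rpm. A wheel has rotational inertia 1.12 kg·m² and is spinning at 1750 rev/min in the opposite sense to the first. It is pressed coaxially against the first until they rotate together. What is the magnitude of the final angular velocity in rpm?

The coupling torques are internal; angular momentum about the shared axis is conserved.
Taking A's sense as positive: L = (0.6640)(1630) − (1.120)(1750) = -877.7 kg·m²·rpm.
Combined I = 0.6640 + 1.120 = 1.784 kg·m².
ω_f = L / I = -877.7 / 1.784 = -492.0 rpm.

|ω_f| ≈ 492 rpm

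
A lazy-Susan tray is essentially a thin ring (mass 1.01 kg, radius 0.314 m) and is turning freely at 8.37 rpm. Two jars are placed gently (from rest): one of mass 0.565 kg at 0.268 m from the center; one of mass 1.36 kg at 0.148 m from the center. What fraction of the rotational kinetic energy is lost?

fraction ≈ 0.414

No external torque acts about the center; L_before = L_after.
I_p = (1.01)(0.314)² = 0.09958 kg·m².
Added inertia Σmr² = (0.565)(0.268)² + (1.36)(0.148)² = 0.07037 kg·m²; I_f = 0.09958 + 0.07037 = 0.1700 kg·m².
ω_f = I_p ω_i / I_f = (0.09958)(8.37) / 0.1700 = 4.904 rpm.
KE_i = ½(0.09958)(0.8765 rad/s)² = 0.03825 J; KE_f = ½(0.1700)(0.5136)² = 0.02241 J.
Fraction lost = 0.4141.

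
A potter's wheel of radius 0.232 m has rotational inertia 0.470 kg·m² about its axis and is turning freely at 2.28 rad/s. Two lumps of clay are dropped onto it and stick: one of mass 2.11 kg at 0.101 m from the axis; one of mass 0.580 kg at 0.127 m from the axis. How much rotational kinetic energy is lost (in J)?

The added mass arrives with no angular momentum about the axis, and any external torque about the axis is negligible, so the system's angular momentum is conserved.
Added inertia Σmr² = (2.11)(0.101)² + (0.580)(0.127)² = 0.03088 kg·m²; I_f = 0.4700 + 0.03088 = 0.5009 kg·m².
ω_f = I_p ω_i / I_f = (0.4700)(2.28) / 0.5009 = 2.139 rad/s.
KE_i = ½(0.4700)(2.280 rad/s)² = 1.222 J; KE_f = ½(0.5009)(2.139)² = 1.146 J.

energy lost ≈ 0.0753 J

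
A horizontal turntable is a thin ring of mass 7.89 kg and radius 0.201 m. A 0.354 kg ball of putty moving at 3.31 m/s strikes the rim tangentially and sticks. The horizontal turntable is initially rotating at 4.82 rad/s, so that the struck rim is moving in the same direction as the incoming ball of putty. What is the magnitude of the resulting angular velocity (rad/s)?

The axle reaction passes through the axle and exerts no torque about it; angular momentum about the axle is conserved through the impact.
I_p = (7.89)(0.201)² = 0.3188 kg·m². Taking the sense of the ball of putty's angular momentum as positive, L_{ball} = m v R = (0.354)(3.31)(0.201) = 0.2355 kg·m²/s.
L_i = +I_p ω_p + m v R = +(0.3188)(4.82) + 0.2355 = 1.772 kg·m²/s.
After sticking, I_f = I_p + m R² = 0.3188 + (0.354)(0.201)² = 0.3331 kg·m².
ω_f = L_i / I_f = 1.772 / 0.3331 = 5.320 rad/s.

|ω_f| ≈ 5.32 rad/s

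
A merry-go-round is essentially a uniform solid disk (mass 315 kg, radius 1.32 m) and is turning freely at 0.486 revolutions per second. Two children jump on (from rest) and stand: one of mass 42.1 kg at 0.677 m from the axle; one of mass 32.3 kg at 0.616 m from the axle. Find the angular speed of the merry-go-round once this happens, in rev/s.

ω_f ≈ 0.436 rev/s

The added mass arrives with no angular momentum about the axle, and any external torque about the axle is negligible, so the system's angular momentum is conserved.
I_p = ½(315)(1.32)² = 274.4 kg·m².
Added inertia Σmr² = (42.1)(0.677)² + (32.3)(0.616)² = 31.55 kg·m²; I_f = 274.4 + 31.55 = 306.0 kg·m².
ω_f = I_p ω_i / I_f = (274.4)(0.486) / 306.0 = 0.4359 rev/s.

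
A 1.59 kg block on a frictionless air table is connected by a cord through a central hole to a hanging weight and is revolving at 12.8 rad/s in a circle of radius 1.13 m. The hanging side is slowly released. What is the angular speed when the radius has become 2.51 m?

No torque about the axis ⇒ m r₁² ω₁ = m r₂² ω₂.
ω₂ = ω₁ (r₁/r₂)² = (12.8)(1.13/2.51)² = 2.594 rad/s.

ω₂ ≈ 2.59 rad/s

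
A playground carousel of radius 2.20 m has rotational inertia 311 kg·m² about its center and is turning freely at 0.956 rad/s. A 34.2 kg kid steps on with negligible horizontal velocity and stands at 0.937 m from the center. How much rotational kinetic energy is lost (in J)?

energy lost ≈ 12.5 J

The added mass arrives with no angular momentum about the center, and any external torque about the center is negligible, so the system's angular momentum is conserved.
Added inertia Σmr² = (34.2)(0.937)² = 30.03 kg·m²; I_f = 311.0 + 30.03 = 341.0 kg·m².
ω_f = I_p ω_i / I_f = (311.0)(0.956) / 341.0 = 0.8718 rad/s.
KE_i = ½(311.0)(0.9560 rad/s)² = 142.1 J; KE_f = ½(341.0)(0.8718)² = 129.6 J.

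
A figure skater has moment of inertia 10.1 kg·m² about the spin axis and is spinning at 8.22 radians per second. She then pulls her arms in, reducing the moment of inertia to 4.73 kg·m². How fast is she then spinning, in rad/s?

ω₂ ≈ 17.6 rad/s

No external torque acts about the spin axis, so angular momentum is conserved.
ω₂ = I₁ω₁ / I₂ = (10.10)(8.22 rad/s) / (4.730) = 17.55 rad/s.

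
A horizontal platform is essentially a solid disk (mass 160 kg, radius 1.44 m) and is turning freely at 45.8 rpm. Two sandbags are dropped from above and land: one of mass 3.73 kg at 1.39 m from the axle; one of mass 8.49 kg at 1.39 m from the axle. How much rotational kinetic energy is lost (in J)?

No external torque acts about the axle; L_before = L_after.
I_p = ½(160)(1.44)² = 165.9 kg·m².
Added inertia Σmr² = (3.73)(1.39)² + (8.49)(1.39)² = 23.61 kg·m²; I_f = 165.9 + 23.61 = 189.5 kg·m².
ω_f = I_p ω_i / I_f = (165.9)(45.8) / 189.5 = 40.09 rpm.
KE_i = ½(165.9)(4.796 rad/s)² = 1908 J; KE_f = ½(189.5)(4.199)² = 1670 J.

energy lost ≈ 238 J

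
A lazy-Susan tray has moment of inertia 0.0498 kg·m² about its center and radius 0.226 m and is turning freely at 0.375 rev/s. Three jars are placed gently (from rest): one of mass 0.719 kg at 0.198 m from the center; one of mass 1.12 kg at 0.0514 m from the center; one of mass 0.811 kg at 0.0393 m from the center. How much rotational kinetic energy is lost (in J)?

The added mass arrives with no angular momentum about the center, and any external torque about the center is negligible, so the system's angular momentum is conserved.
Added inertia Σmr² = (0.719)(0.198)² + (1.12)(0.0514)² + (0.811)(0.0393)² = 0.03240 kg·m²; I_f = 0.04980 + 0.03240 = 0.08220 kg·m².
ω_f = I_p ω_i / I_f = (0.04980)(0.375) / 0.08220 = 0.2272 rev/s.
KE_i = ½(0.04980)(2.356 rad/s)² = 0.1382 J; KE_f = ½(0.08220)(1.427)² = 0.08375 J.

energy lost ≈ 0.0545 J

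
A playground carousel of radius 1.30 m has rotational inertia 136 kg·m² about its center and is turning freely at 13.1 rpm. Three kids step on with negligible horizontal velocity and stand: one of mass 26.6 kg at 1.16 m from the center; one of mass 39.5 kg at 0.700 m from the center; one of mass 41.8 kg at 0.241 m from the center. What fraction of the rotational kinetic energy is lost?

No external torque acts about the center; L_before = L_after.
Added inertia Σmr² = (26.6)(1.16)² + (39.5)(0.700)² + (41.8)(0.241)² = 57.58 kg·m²; I_f = 136.0 + 57.58 = 193.6 kg·m².
ω_f = I_p ω_i / I_f = (136.0)(13.1) / 193.6 = 9.204 rpm.
KE_i = ½(136.0)(1.372 rad/s)² = 128.0 J; KE_f = ½(193.6)(0.9638)² = 89.91 J.
Fraction lost = 0.2974.

fraction ≈ 0.297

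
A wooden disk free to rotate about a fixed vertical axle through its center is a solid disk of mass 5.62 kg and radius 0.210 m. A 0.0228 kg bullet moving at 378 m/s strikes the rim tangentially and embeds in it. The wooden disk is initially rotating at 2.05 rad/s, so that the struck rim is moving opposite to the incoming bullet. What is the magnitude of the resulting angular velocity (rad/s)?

The axle reaction passes through the axle and exerts no torque about it; angular momentum about the axle is conserved through the impact.
I_p = ½(5.62)(0.210)² = 0.1239 kg·m². Taking the sense of the bullet's angular momentum as positive, L_{bullet} = m v R = (0.0228)(378)(0.210) = 1.810 kg·m²/s.
L_i = −I_p ω_p + m v R = −(0.1239)(2.05) + 1.810 = 1.556 kg·m²/s.
After sticking, I_f = I_p + m R² = 0.1239 + (0.0228)(0.210)² = 0.1249 kg·m².
ω_f = L_i / I_f = 1.556 / 0.1249 = 12.45 rad/s.

|ω_f| ≈ 12.5 rad/s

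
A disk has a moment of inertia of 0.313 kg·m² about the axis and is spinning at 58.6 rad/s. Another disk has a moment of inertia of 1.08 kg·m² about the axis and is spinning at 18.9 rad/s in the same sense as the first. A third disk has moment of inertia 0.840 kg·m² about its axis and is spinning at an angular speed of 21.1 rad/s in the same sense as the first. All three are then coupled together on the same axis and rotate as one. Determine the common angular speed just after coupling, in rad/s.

|ω_f| ≈ 25.3 rad/s

No external torque acts about the common axis, so total angular momentum is conserved.
Taking A's sense as positive: L = (0.3130)(58.6) + (1.080)(18.9) + (0.8400)(21.1) = 56.48 kg·m²·rad/s.
Combined I = 0.3130 + 1.080 + 0.8400 = 2.233 kg·m².
ω_f = L / I = 56.48 / 2.233 = 25.29 rad/s.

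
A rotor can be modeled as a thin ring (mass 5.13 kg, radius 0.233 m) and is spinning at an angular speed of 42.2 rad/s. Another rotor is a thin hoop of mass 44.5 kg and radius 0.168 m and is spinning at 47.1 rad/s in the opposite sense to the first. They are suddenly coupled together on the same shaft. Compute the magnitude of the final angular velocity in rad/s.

The coupling torques are internal; angular momentum about the shared axis is conserved.
Moments of inertia: I_A = (5.13)(0.233)² = 0.2785 kg·m²; I_B = (44.5)(0.168)² = 1.256 kg·m².
Taking A's sense as positive: L = (0.2785)(42.2) − (1.256)(47.1) = -47.40 kg·m²·rad/s.
Combined I = 0.2785 + 1.256 = 1.534 kg·m².
ω_f = L / I = -47.40 / 1.534 = -30.89 rad/s.

|ω_f| ≈ 30.9 rad/s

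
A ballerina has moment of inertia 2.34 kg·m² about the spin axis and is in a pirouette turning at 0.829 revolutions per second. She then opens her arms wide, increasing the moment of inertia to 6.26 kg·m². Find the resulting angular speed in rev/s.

ω₂ ≈ 0.310 rev/s

No external torque acts about the spin axis, so angular momentum is conserved.
ω₂ = I₁ω₁ / I₂ = (2.340)(0.829 rev/s) / (6.260) = 0.3099 rev/s.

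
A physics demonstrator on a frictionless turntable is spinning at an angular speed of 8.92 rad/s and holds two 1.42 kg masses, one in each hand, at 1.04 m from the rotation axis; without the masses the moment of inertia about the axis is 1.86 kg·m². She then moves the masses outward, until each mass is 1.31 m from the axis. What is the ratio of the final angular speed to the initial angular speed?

ω₂/ω₁ ≈ 0.732

Angular momentum about the spin axis is conserved since the torque about it is zero.
I₁ = 1.86 + 2(1.42)(1.04)² = 4.932 kg·m²; I₂ = 1.86 + 2(1.42)(1.31)² = 6.734 kg·m².
ω₂/ω₁ = I₁/I₂ = 4.932 / 6.734 = 0.7324.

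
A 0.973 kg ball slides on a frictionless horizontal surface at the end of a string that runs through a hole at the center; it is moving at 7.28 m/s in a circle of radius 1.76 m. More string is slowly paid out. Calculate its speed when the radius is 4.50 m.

Central (radial) force ⇒ zero torque about the center ⇒ m v r is constant.
v₂ = v₁ r₁ / r₂ = (7.28)(1.76) / (4.50) = 2.847 m/s.

v₂ ≈ 2.85 m/s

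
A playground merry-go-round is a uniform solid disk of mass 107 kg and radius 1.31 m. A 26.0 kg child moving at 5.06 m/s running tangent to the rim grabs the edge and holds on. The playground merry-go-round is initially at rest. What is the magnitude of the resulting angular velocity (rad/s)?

|ω_f| ≈ 1.26 rad/s

The axle reaction passes through the axle and exerts no torque about it; angular momentum about the axle is conserved through the impact.
I_p = ½(107)(1.31)² = 91.81 kg·m². Taking the sense of the child's angular momentum as positive, L_{child} = m v R = (26.0)(5.06)(1.31) = 172.3 kg·m²/s.
L_i = 0 + 172.3 = 172.3 kg·m²/s.
After sticking, I_f = I_p + m R² = 91.81 + (26.0)(1.31)² = 136.4 kg·m².
ω_f = L_i / I_f = 172.3 / 136.4 = 1.263 rad/s.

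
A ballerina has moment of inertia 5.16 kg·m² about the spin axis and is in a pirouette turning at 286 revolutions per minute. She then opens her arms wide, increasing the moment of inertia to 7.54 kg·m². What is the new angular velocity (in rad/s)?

No external torque acts about the spin axis, so angular momentum is conserved.
ω₂ = I₁ω₁ / I₂ = (5.160)(286 rpm) / (7.540) = 195.7 rpm = 20.50 rad/s.

ω₂ ≈ 20.5 rad/s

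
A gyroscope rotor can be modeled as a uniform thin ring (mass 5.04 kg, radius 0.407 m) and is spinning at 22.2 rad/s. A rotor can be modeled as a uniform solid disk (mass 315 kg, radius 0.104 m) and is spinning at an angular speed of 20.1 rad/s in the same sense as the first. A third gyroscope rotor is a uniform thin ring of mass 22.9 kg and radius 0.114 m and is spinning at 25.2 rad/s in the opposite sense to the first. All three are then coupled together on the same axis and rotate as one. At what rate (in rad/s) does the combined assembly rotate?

|ω_f| ≈ 16.0 rad/s

The coupling torques are internal; angular momentum about the shared axis is conserved.
Moments of inertia: I_A = (5.04)(0.407)² = 0.8349 kg·m²; I_B = ½(315)(0.104)² = 1.704 kg·m²; I_C = (22.9)(0.114)² = 0.2976 kg·m².
Taking A's sense as positive: L = (0.8349)(22.2) + (1.704)(20.1) − (0.2976)(25.2) = 45.28 kg·m²·rad/s.
Combined I = 0.8349 + 1.704 + 0.2976 = 2.836 kg·m².
ω_f = L / I = 45.28 / 2.836 = 15.96 rad/s.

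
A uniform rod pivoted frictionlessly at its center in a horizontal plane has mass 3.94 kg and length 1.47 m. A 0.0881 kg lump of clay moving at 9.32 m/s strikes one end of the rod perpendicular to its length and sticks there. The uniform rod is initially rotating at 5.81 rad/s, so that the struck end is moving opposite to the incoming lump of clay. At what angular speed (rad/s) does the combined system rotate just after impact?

About the pivot the impulsive forces during the collision are internal, so angular momentum about that axis is conserved.
I_p = (1/12)(3.94)(1.47)² = 0.7095 kg·m². Taking the sense of the lump of clay's angular momentum as positive, L_{lump} = m v R = (0.0881)(9.32)(1.47/2) = 0.6035 kg·m²/s.
L_i = −I_p ω_p + m v R = −(0.7095)(5.81) + 0.6035 = -3.519 kg·m²/s.
After sticking, I_f = I_p + m R² = 0.7095 + (0.0881)(1.47/2)² = 0.7571 kg·m².
ω_f = L_i / I_f = -3.519 / 0.7571 = -4.648 rad/s.

|ω_f| ≈ 4.65 rad/s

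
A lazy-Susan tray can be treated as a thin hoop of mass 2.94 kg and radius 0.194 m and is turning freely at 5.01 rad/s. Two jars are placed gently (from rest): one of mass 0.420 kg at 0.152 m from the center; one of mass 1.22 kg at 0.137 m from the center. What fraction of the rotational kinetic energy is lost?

fraction ≈ 0.228

The added mass arrives with no angular momentum about the center, and any external torque about the center is negligible, so the system's angular momentum is conserved.
I_p = (2.94)(0.194)² = 0.1106 kg·m².
Added inertia Σmr² = (0.420)(0.152)² + (1.22)(0.137)² = 0.03260 kg·m²; I_f = 0.1106 + 0.03260 = 0.1433 kg·m².
ω_f = I_p ω_i / I_f = (0.1106)(5.01) / 0.1433 = 3.870 rad/s.
KE_i = ½(0.1106)(5.010 rad/s)² = 1.389 J; KE_f = ½(0.1433)(3.870)² = 1.073 J.
Fraction lost = 0.2276.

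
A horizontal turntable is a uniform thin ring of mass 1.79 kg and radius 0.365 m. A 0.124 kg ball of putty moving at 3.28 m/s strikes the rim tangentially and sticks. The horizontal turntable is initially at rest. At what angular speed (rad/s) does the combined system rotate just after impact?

|ω_f| ≈ 0.582 rad/s

About the axle the impulsive forces during the collision are internal, so angular momentum about that axis is conserved.
I_p = (1.79)(0.365)² = 0.2385 kg·m². Taking the sense of the ball of putty's angular momentum as positive, L_{ball} = m v R = (0.124)(3.28)(0.365) = 0.1485 kg·m²/s.
L_i = 0 + 0.1485 = 0.1485 kg·m²/s.
After sticking, I_f = I_p + m R² = 0.2385 + (0.124)(0.365)² = 0.2550 kg·m².
ω_f = L_i / I_f = 0.1485 / 0.2550 = 0.5822 rad/s.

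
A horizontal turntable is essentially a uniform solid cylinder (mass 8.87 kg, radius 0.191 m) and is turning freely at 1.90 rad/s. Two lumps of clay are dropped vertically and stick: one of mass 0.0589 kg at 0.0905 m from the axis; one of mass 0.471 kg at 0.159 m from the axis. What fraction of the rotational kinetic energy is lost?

The added mass arrives with no angular momentum about the axis, and any external torque about the axis is negligible, so the system's angular momentum is conserved.
I_p = ½(8.87)(0.191)² = 0.1618 kg·m².
Added inertia Σmr² = (0.0589)(0.0905)² + (0.471)(0.159)² = 0.01239 kg·m²; I_f = 0.1618 + 0.01239 = 0.1742 kg·m².
ω_f = I_p ω_i / I_f = (0.1618)(1.90) / 0.1742 = 1.765 rad/s.
KE_i = ½(0.1618)(1.900 rad/s)² = 0.2920 J; KE_f = ½(0.1742)(1.765)² = 0.2713 J.
Fraction lost = 0.07113.

fraction ≈ 0.0711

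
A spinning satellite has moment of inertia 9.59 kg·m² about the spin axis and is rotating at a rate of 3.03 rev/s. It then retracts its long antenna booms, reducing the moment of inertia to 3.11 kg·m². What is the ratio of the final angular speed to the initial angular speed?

No external torque acts about the spin axis, so angular momentum is conserved.
ω₂/ω₁ = I₁/I₂ = 9.590 / 3.110 = 3.084.

ω₂/ω₁ ≈ 3.08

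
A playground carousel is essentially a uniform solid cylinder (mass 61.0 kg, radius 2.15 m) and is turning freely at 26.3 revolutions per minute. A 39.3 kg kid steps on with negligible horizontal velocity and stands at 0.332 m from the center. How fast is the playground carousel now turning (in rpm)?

ω_f ≈ 25.5 rpm

The added mass arrives with no angular momentum about the center, and any external torque about the center is negligible, so the system's angular momentum is conserved.
I_p = ½(61.0)(2.15)² = 141.0 kg·m².
Added inertia Σmr² = (39.3)(0.332)² = 4.332 kg·m²; I_f = 141.0 + 4.332 = 145.3 kg·m².
ω_f = I_p ω_i / I_f = (141.0)(26.3) / 145.3 = 25.52 rpm.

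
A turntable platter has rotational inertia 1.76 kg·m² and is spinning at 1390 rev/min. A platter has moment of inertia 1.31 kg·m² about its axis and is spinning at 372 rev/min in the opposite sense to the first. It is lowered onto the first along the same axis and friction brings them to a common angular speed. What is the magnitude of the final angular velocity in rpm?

|ω_f| ≈ 638 rpm

The coupling torques are internal; angular momentum about the shared axis is conserved.
Taking A's sense as positive: L = (1.760)(1390) − (1.310)(372) = 1959 kg·m²·rpm.
Combined I = 1.760 + 1.310 = 3.070 kg·m².
ω_f = L / I = 1959 / 3.070 = 638.1 rpm.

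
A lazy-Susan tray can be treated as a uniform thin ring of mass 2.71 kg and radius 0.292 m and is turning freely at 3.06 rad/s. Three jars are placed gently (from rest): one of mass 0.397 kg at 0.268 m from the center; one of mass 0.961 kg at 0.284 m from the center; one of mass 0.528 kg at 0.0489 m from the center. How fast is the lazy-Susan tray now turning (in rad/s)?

No external torque acts about the center; L_before = L_after.
I_p = (2.71)(0.292)² = 0.2311 kg·m².
Added inertia Σmr² = (0.397)(0.268)² + (0.961)(0.284)² + (0.528)(0.0489)² = 0.1073 kg·m²; I_f = 0.2311 + 0.1073 = 0.3384 kg·m².
ω_f = I_p ω_i / I_f = (0.2311)(3.06) / 0.3384 = 2.090 rad/s.

ω_f ≈ 2.09 rad/s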